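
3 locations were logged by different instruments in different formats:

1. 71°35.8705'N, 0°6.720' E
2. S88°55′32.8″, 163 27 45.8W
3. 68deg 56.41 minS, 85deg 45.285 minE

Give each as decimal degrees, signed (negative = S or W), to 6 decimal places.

1. 71.597842, 0.112000
2. -88.925778, -163.462722
3. -68.940167, 85.754750

Point 1:
  Latitude: 71 + 35.8705/60 = 71.5978417
  N → positive
  λ: 6.72′ = 0.112000°; total 0.1120000
  E ⇒ keep positive
Point 2:
  φ: 88 + 55/60 + 32.8/3600 = 88.9257778
  S → negative
  λ: 163 + 27/60 + 45.8/3600 = 163.4627222
  W → negative
Point 3:
  φ: 68 + 56.41/60 = 68.9401667
  hemisphere S, so the sign is −
  λ: 85 + 45.285/60 = 85.7547500
  E ⇒ keep positive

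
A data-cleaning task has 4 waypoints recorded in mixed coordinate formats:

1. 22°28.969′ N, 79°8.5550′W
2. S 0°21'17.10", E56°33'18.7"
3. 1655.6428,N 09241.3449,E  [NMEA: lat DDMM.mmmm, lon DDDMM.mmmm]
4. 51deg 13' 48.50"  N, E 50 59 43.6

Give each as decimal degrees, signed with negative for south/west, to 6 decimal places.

Point 1:
  Lat: 22 + 28.969/60 = 22.4828167
  N → positive
  Longitude: 8.555′ = 0.142583°; total 79.1425833
  W ⇒ negate
Point 2:
  Latitude: 21′ + 17.1″ = 21.28500′; 0 + 21.28500/60 = 0.3547500
  S → negative
  Lon: 56° + 33/60 + 18.7/3600 = 56 + 0.550000 + 0.005194 = 56.5551944
  E → positive
Point 3:
  Latitude: split at 2 digits → 16° and 55.6428′; 16 + 55.6428/60 = 16.9273800
  N ⇒ keep positive
  λ: degrees = first 3 digits = 92, minutes = 41.3449; 92 + 41.3449/60 = 92.6890817
  E ⇒ keep positive
Point 4:
  Lat: 51° + 13/60 + 48.5/3600 = 51 + 0.216667 + 0.013472 = 51.2301389
  N ⇒ keep positive
  Longitude: 50 + 59/60 + 43.6/3600 = 50.9954444
  E ⇒ keep positive

1. 22.482817, -79.142583
2. -0.354750, 56.555194
3. 16.927380, 92.689082
4. 51.230139, 50.995444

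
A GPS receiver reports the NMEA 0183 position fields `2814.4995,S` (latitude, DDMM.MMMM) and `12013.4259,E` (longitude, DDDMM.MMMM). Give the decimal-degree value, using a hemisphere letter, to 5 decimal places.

Lat: split at 2 digits → 28° and 14.4995′; 28 + 14.4995/60 = 28.241658
Lon: split at 3 digits → 120° and 13.4259′; 120 + 13.4259/60 = 120.223765

28.24166° S, 120.22377° E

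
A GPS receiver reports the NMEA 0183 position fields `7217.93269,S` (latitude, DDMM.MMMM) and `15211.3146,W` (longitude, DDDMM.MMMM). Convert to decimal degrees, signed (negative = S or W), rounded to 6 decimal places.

Latitude: degrees = first 2 digits = 72, minutes = 17.93269; 72 + 17.93269/60 = 72.2988782
S → negative
Longitude: degrees = first 3 digits = 152, minutes = 11.3146; 152 + 11.3146/60 = 152.1885767
W → negative

-72.298878, -152.188577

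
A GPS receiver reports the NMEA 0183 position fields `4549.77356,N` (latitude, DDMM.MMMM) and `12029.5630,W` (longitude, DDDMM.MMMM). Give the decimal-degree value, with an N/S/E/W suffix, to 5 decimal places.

45.82956° N, 120.49272° W

Latitude: degrees = first 2 digits = 45, minutes = 49.77356; 45 + 49.77356/60 = 45.829559
λ: split at 3 digits → 120° and 29.563′; 120 + 29.563/60 = 120.492717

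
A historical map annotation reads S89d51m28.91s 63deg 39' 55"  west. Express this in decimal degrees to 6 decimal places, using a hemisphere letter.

89.858031° S, 63.665278° W

Lat: 89° + 51/60 + 28.91/3600 = 89 + 0.850000 + 0.008031 = 89.8580306
Longitude: 63 + 39/60 + 55/3600 = 63.6652778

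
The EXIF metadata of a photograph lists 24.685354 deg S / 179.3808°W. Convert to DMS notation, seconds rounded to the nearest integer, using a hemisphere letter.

Latitude: 0.685354 × 60 = 41.12124′ → 41′, remainder × 60 = 7.27″
Longitude: whole degrees 179; 22.84800′ → 22′ and 50.88″

24°41′7″ S, 179°22′51″ W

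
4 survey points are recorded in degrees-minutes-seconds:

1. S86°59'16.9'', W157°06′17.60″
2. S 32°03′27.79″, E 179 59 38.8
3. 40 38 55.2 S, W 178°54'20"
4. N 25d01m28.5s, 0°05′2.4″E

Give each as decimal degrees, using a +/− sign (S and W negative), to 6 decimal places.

1. -86.988028, -157.104889
2. -32.057719, 179.994111
3. -40.648667, -178.905556
4. 25.024583, 0.084000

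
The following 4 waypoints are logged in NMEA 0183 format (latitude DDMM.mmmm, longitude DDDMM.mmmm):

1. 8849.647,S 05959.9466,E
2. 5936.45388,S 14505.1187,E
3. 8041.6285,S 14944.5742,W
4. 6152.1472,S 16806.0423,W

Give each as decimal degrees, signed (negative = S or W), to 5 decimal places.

Point 1:
  φ: split at 2 digits → 88° and 49.647′; 88 + 49.647/60 = 88.827450
  S ⇒ negate
  Lon: split at 3 digits → 059° and 59.9466′; 59 + 59.9466/60 = 59.999110
  E → positive
Point 2:
  φ: split at 2 digits → 59° and 36.45388′; 59 + 36.45388/60 = 59.607565
  S ⇒ negate
  Longitude: split at 3 digits → 145° and 5.1187′; 145 + 5.1187/60 = 145.085312
  E ⇒ keep positive
Point 3:
  Lat: split at 2 digits → 80° and 41.6285′; 80 + 41.6285/60 = 80.693808
  S ⇒ negate
  Lon: split at 3 digits → 149° and 44.5742′; 149 + 44.5742/60 = 149.742903
  W ⇒ negate
Point 4:
  Lat: degrees = first 2 digits = 61, minutes = 52.1472; 61 + 52.1472/60 = 61.869120
  S ⇒ negate
  Longitude: split at 3 digits → 168° and 6.0423′; 168 + 6.0423/60 = 168.100705
  hemisphere W, so the sign is −

1. -88.82745, 59.99911
2. -59.60756, 145.08531
3. -80.69381, -149.74290
4. -61.86912, -168.10071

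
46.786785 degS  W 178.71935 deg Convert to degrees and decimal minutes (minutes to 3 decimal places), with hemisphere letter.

46° 47.207′ S, 178° 43.161′ W

Latitude: minutes = (46.786785 − 46) × 60 = 47.20710
Longitude: fractional part 0.719350 → 43.16100 minutes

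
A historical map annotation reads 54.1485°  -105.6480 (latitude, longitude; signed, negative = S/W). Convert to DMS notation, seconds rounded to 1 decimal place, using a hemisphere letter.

54°08′54.6″ N, 105°38′52.8″ W

φ: 0.148500° → 8.91000′; 0.91000 × 60 = 54.600″
Longitude is negative → W; |value| = 105.648000
Lon: 0.648000 × 60 = 38.88000′ → 38′, remainder × 60 = 52.800″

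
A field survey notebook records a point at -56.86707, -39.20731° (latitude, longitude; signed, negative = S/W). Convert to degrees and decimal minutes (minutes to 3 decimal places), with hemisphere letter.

56° 52.024′ S, 39° 12.439′ W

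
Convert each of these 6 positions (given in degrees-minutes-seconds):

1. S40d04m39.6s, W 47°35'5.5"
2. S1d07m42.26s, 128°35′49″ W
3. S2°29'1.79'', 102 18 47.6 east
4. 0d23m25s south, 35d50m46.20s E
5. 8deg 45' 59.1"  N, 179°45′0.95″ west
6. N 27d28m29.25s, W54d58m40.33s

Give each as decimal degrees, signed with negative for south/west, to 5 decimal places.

Point 1:
  Lat: 40 + 4/60 + 39.6/3600 = 40.077667
  hemisphere S, so the sign is −
  λ: 47° + 35/60 + 5.5/3600 = 47 + 0.583333 + 0.001528 = 47.584861
  W → negative
Point 2:
  φ: 7′ + 42.26″ = 7.70433′; 1 + 7.70433/60 = 1.128406
  hemisphere S, so the sign is −
  Lon: 128° + 35/60 + 49/3600 = 128 + 0.583333 + 0.013611 = 128.596944
  W → negative
Point 3:
  Latitude: 2 + 29/60 + 1.79/3600 = 2.483831
  hemisphere S, so the sign is −
  Lon: 18′ + 47.6″ = 18.79333′; 102 + 18.79333/60 = 102.313222
  E ⇒ keep positive
Point 4:
  Latitude: 0° + 23/60 + 25/3600 = 0 + 0.383333 + 0.006944 = 0.390278
  S → negative
  Longitude: 50′ + 46.2″ = 50.77000′; 35 + 50.77000/60 = 35.846167
  E ⇒ keep positive
Point 5:
  Lat: 8 + 45/60 + 59.1/3600 = 8.766417
  N → positive
  λ: 179° + 45/60 + 0.95/3600 = 179 + 0.750000 + 0.000264 = 179.750264
  W → negative
Point 6:
  φ: 27 + 28/60 + 29.25/3600 = 27.474792
  N ⇒ keep positive
  Lon: 54° + 58/60 + 40.33/3600 = 54 + 0.966667 + 0.011203 = 54.977869
  W → negative

1. -40.07767, -47.58486
2. -1.12841, -128.59694
3. -2.48383, 102.31322
4. -0.39028, 35.84617
5. 8.76642, -179.75026
6. 27.47479, -54.97787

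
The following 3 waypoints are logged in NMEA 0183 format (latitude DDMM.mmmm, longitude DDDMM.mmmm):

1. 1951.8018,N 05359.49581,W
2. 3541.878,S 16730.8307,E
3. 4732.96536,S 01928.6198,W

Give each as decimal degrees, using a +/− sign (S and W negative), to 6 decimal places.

Point 1:
  Latitude: split at 2 digits → 19° and 51.8018′; 19 + 51.8018/60 = 19.8633633
  N ⇒ keep positive
  λ: degrees = first 3 digits = 53, minutes = 59.49581; 53 + 59.49581/60 = 53.9915968
  W → negative
Point 2:
  φ: degrees = first 2 digits = 35, minutes = 41.878; 35 + 41.878/60 = 35.6979667
  S ⇒ negate
  Longitude: degrees = first 3 digits = 167, minutes = 30.8307; 167 + 30.8307/60 = 167.5138450
  E ⇒ keep positive
Point 3:
  Lat: degrees = first 2 digits = 47, minutes = 32.96536; 47 + 32.96536/60 = 47.5494227
  S ⇒ negate
  λ: degrees = first 3 digits = 19, minutes = 28.6198; 19 + 28.6198/60 = 19.4769967
  hemisphere W, so the sign is −

1. 19.863363, -53.991597
2. -35.697967, 167.513845
3. -47.549423, -19.476997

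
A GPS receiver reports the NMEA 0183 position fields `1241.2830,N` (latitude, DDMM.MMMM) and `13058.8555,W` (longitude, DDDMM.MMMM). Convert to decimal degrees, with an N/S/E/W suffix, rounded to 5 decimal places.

12.68805° N, 130.98093° W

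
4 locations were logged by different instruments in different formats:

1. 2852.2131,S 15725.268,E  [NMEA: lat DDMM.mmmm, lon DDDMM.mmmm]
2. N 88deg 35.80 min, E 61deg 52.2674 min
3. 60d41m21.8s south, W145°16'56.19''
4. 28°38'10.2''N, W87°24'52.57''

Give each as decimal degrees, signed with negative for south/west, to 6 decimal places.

1. -28.870218, 157.421133
2. 88.596667, 61.871123
3. -60.689389, -145.282275
4. 28.636167, -87.414603

Point 1:
  φ: degrees = first 2 digits = 28, minutes = 52.2131; 28 + 52.2131/60 = 28.8702183
  S → negative
  Lon: degrees = first 3 digits = 157, minutes = 25.268; 157 + 25.268/60 = 157.4211333
  E ⇒ keep positive
Point 2:
  Lat: 88 + 35.8/60 = 88.5966667
  N ⇒ keep positive
  Lon: 52.2674′ = 0.871123°; total 61.8711233
  E ⇒ keep positive
Point 3:
  Latitude: 60° + 41/60 + 21.8/3600 = 60 + 0.683333 + 0.006056 = 60.6893889
  hemisphere S, so the sign is −
  λ: 145° + 16/60 + 56.19/3600 = 145 + 0.266667 + 0.015608 = 145.2822750
  W ⇒ negate
Point 4:
  φ: 28° + 38/60 + 10.2/3600 = 28 + 0.633333 + 0.002833 = 28.6361667
  N ⇒ keep positive
  Longitude: 87 + 24/60 + 52.57/3600 = 87.4146028
  hemisphere W, so the sign is −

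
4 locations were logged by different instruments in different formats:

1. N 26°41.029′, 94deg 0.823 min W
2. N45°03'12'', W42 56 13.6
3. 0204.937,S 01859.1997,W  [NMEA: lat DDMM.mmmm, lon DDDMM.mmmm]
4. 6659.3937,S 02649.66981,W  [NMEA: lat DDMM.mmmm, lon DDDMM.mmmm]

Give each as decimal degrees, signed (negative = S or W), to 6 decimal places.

Point 1:
  Latitude: 26 + 41.029/60 = 26.6838167
  N ⇒ keep positive
  λ: 0.823′ = 0.013717°; total 94.0137167
  hemisphere W, so the sign is −
Point 2:
  Lat: 45° + 3/60 + 12/3600 = 45 + 0.050000 + 0.003333 = 45.0533333
  N ⇒ keep positive
  λ: 56′ + 13.6″ = 56.22667′; 42 + 56.22667/60 = 42.9371111
  W ⇒ negate
Point 3:
  φ: split at 2 digits → 02° and 4.937′; 2 + 4.937/60 = 2.0822833
  hemisphere S, so the sign is −
  λ: split at 3 digits → 018° and 59.1997′; 18 + 59.1997/60 = 18.9866617
  hemisphere W, so the sign is −
Point 4:
  Latitude: split at 2 digits → 66° and 59.3937′; 66 + 59.3937/60 = 66.9898950
  hemisphere S, so the sign is −
  Lon: degrees = first 3 digits = 26, minutes = 49.66981; 26 + 49.66981/60 = 26.8278302
  W ⇒ negate

1. 26.683817, -94.013717
2. 45.053333, -42.937111
3. -2.082283, -18.986662
4. -66.989895, -26.827830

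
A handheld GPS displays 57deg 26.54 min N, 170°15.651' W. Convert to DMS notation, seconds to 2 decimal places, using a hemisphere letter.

57°26′32.40″ N, 170°15′39.06″ W

Latitude: fractional minutes 0.54000 × 60 = 32.4000″
λ: 15.65100′ → 15′ and 0.65100 × 60 = 39.0600″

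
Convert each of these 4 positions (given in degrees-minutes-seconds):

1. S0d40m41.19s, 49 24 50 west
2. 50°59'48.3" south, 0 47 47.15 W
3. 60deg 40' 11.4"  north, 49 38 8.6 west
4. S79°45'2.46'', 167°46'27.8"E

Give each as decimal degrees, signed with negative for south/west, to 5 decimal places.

1. -0.67811, -49.41389
2. -50.99675, -0.79643
3. 60.66983, -49.63572
4. -79.75068, 167.77439

Point 1:
  Lat: 0 + 40/60 + 41.19/3600 = 0.678108
  hemisphere S, so the sign is −
  Longitude: 24′ + 50″ = 24.83333′; 49 + 24.83333/60 = 49.413889
  W → negative
Point 2:
  Lat: 59′ + 48.3″ = 59.80500′; 50 + 59.80500/60 = 50.996750
  S ⇒ negate
  λ: 0° + 47/60 + 47.15/3600 = 0 + 0.783333 + 0.013097 = 0.796431
  W → negative
Point 3:
  Latitude: 60 + 40/60 + 11.4/3600 = 60.669833
  N ⇒ keep positive
  Longitude: 38′ + 8.6″ = 38.14333′; 49 + 38.14333/60 = 49.635722
  hemisphere W, so the sign is −
Point 4:
  Latitude: 79 + 45/60 + 2.46/3600 = 79.750683
  hemisphere S, so the sign is −
  Lon: 46′ + 27.8″ = 46.46333′; 167 + 46.46333/60 = 167.774389
  E ⇒ keep positive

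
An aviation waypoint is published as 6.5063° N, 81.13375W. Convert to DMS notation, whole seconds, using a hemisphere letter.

6°30′23″ N, 81°08′2″ W

Lat: whole degrees 6; 30.37800′ → 30′ and 22.68″
Lon: 0.133750 × 60 = 8.02500′ → 8′, remainder × 60 = 1.50″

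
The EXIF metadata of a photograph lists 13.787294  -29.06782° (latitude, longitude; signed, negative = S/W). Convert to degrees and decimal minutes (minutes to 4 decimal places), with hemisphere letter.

φ: minutes = (13.787294 − 13) × 60 = 47.237640
Longitude is negative → W; |value| = 29.067820
λ: fractional part 0.067820 → 4.069200 minutes

13° 47.2376′ N, 29° 4.0692′ W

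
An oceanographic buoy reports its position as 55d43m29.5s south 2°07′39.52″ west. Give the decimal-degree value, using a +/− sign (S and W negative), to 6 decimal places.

-55.724861, -2.127644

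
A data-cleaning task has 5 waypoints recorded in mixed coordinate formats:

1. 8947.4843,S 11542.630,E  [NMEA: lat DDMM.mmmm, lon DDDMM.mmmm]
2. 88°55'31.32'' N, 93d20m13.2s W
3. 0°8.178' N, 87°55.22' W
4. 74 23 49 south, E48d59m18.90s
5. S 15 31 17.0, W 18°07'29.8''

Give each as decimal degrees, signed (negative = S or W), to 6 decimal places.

Point 1:
  Latitude: split at 2 digits → 89° and 47.4843′; 89 + 47.4843/60 = 89.7914050
  hemisphere S, so the sign is −
  Longitude: degrees = first 3 digits = 115, minutes = 42.63; 115 + 42.63/60 = 115.7105000
  E → positive
Point 2:
  φ: 88 + 55/60 + 31.32/3600 = 88.9253667
  N → positive
  λ: 20′ + 13.2″ = 20.22000′; 93 + 20.22000/60 = 93.3370000
  W ⇒ negate
Point 3:
  Lat: 8.178′ = 0.136300°; total 0.1363000
  N ⇒ keep positive
  Longitude: 55.22′ = 0.920333°; total 87.9203333
  W ⇒ negate
Point 4:
  φ: 74 + 23/60 + 49/3600 = 74.3969444
  S → negative
  Longitude: 59′ + 18.9″ = 59.31500′; 48 + 59.31500/60 = 48.9885833
  E ⇒ keep positive
Point 5:
  Latitude: 15° + 31/60 + 17/3600 = 15 + 0.516667 + 0.004722 = 15.5213889
  hemisphere S, so the sign is −
  Lon: 7′ + 29.8″ = 7.49667′; 18 + 7.49667/60 = 18.1249444
  hemisphere W, so the sign is −

1. -89.791405, 115.710500
2. 88.925367, -93.337000
3. 0.136300, -87.920333
4. -74.396944, 48.988583
5. -15.521389, -18.124944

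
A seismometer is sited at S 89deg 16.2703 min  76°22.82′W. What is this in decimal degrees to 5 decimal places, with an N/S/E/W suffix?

Lat: 16.2703′ = 0.271172°; total 89.271172
λ: 76 + 22.82/60 = 76.380333

89.27117° S, 76.38033° W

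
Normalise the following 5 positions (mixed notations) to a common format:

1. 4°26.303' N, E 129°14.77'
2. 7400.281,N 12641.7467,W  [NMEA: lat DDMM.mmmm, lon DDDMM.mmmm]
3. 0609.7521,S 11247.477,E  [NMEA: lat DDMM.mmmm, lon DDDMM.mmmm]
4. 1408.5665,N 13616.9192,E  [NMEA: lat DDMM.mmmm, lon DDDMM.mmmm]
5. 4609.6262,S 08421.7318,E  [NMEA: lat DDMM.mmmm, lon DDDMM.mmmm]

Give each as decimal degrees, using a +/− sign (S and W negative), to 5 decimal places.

Point 1:
  Latitude: 26.303′ = 0.438383°; total 4.438383
  N ⇒ keep positive
  Longitude: 129 + 14.77/60 = 129.246167
  E ⇒ keep positive
Point 2:
  φ: split at 2 digits → 74° and 0.281′; 74 + 0.281/60 = 74.004683
  N ⇒ keep positive
  λ: split at 3 digits → 126° and 41.7467′; 126 + 41.7467/60 = 126.695778
  hemisphere W, so the sign is −
Point 3:
  Lat: degrees = first 2 digits = 6, minutes = 9.7521; 6 + 9.7521/60 = 6.162535
  S → negative
  Lon: split at 3 digits → 112° and 47.477′; 112 + 47.477/60 = 112.791283
  E → positive
Point 4:
  φ: split at 2 digits → 14° and 8.5665′; 14 + 8.5665/60 = 14.142775
  N ⇒ keep positive
  Longitude: degrees = first 3 digits = 136, minutes = 16.9192; 136 + 16.9192/60 = 136.281987
  E ⇒ keep positive
Point 5:
  φ: split at 2 digits → 46° and 9.6262′; 46 + 9.6262/60 = 46.160437
  S → negative
  Lon: degrees = first 3 digits = 84, minutes = 21.7318; 84 + 21.7318/60 = 84.362197
  E → positive

1. 4.43838, 129.24617
2. 74.00468, -126.69578
3. -6.16254, 112.79128
4. 14.14278, 136.28199
5. -46.16044, 84.36220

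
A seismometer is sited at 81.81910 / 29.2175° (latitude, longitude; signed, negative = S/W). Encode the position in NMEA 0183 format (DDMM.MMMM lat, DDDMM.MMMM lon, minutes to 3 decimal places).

φ: minutes = (81.819100 − 81) × 60 = 49.14600
λ: 29° + 0.217500 × 60 = 29° 13.05000′

8149.146,N / 02913.050,E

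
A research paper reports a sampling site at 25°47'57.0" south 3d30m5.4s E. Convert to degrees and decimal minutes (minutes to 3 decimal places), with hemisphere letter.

25° 47.950′ S, 3° 30.090′ E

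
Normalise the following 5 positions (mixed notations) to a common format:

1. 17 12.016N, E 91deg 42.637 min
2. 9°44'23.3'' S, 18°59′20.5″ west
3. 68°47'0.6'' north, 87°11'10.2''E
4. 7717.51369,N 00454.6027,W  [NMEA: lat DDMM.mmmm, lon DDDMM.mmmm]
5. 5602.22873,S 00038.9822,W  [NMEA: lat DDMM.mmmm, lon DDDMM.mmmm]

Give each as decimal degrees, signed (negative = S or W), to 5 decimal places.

Point 1:
  Latitude: 17 + 12.016/60 = 17.200267
  N → positive
  Longitude: 42.637′ = 0.710617°; total 91.710617
  E → positive
Point 2:
  Latitude: 9 + 44/60 + 23.3/3600 = 9.739806
  hemisphere S, so the sign is −
  Lon: 18 + 59/60 + 20.5/3600 = 18.989028
  W ⇒ negate
Point 3:
  Latitude: 47′ + 0.6″ = 47.01000′; 68 + 47.01000/60 = 68.783500
  N → positive
  Longitude: 11′ + 10.2″ = 11.17000′; 87 + 11.17000/60 = 87.186167
  E → positive
Point 4:
  Lat: split at 2 digits → 77° and 17.51369′; 77 + 17.51369/60 = 77.291895
  N ⇒ keep positive
  Lon: degrees = first 3 digits = 4, minutes = 54.6027; 4 + 54.6027/60 = 4.910045
  W → negative
Point 5:
  Lat: degrees = first 2 digits = 56, minutes = 2.22873; 56 + 2.22873/60 = 56.037146
  S → negative
  Lon: split at 3 digits → 000° and 38.9822′; 0 + 38.9822/60 = 0.649703
  W ⇒ negate

1. 17.20027, 91.71062
2. -9.73981, -18.98903
3. 68.78350, 87.18617
4. 77.29189, -4.91005
5. -56.03715, -0.64970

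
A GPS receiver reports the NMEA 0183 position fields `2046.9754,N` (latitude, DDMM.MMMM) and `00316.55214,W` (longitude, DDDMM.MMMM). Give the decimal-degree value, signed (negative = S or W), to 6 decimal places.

20.782923, -3.275869

Lat: split at 2 digits → 20° and 46.9754′; 20 + 46.9754/60 = 20.7829233
N → positive
Lon: degrees = first 3 digits = 3, minutes = 16.55214; 3 + 16.55214/60 = 3.2758690
W ⇒ negate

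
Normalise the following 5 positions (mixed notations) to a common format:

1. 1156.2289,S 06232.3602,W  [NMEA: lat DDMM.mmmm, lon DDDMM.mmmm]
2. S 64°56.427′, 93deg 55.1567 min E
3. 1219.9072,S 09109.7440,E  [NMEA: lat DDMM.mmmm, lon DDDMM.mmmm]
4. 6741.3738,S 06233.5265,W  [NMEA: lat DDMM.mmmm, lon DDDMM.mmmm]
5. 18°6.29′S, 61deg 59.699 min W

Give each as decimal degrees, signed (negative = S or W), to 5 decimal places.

1. -11.93715, -62.53934
2. -64.94045, 93.91928
3. -12.33179, 91.16240
4. -67.68956, -62.55878
5. -18.10483, -61.99498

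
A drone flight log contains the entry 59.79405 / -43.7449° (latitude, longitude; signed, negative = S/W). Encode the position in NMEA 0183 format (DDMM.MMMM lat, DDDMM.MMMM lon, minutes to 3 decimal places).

5947.643,N / 04344.694,W

Lat: 59° + 0.794050 × 60 = 59° 47.64300′
Longitude is negative → W; |value| = 43.744900
Lon: minutes = (43.744900 − 43) × 60 = 44.69400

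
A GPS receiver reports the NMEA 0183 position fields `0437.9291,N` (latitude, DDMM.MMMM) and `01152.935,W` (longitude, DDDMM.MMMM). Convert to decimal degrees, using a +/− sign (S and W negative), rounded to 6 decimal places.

Latitude: split at 2 digits → 04° and 37.9291′; 4 + 37.9291/60 = 4.6321517
N ⇒ keep positive
Longitude: degrees = first 3 digits = 11, minutes = 52.935; 11 + 52.935/60 = 11.8822500
W → negative

4.632152, -11.882250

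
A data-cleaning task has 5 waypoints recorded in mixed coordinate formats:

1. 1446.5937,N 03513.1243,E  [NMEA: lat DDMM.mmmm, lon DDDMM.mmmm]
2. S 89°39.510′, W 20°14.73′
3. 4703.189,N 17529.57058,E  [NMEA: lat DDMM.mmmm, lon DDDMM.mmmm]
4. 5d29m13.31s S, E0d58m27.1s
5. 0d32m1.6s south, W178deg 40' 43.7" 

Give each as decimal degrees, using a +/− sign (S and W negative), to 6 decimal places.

1. 14.776562, 35.218738
2. -89.658500, -20.245500
3. 47.053150, 175.492843
4. -5.487031, 0.974194
5. -0.533778, -178.678806

Point 1:
  φ: degrees = first 2 digits = 14, minutes = 46.5937; 14 + 46.5937/60 = 14.7765617
  N → positive
  λ: split at 3 digits → 035° and 13.1243′; 35 + 13.1243/60 = 35.2187383
  E → positive
Point 2:
  Lat: 89 + 39.51/60 = 89.6585000
  hemisphere S, so the sign is −
  Lon: 14.73′ = 0.245500°; total 20.2455000
  W → negative
Point 3:
  Lat: degrees = first 2 digits = 47, minutes = 3.189; 47 + 3.189/60 = 47.0531500
  N ⇒ keep positive
  Longitude: split at 3 digits → 175° and 29.57058′; 175 + 29.57058/60 = 175.4928430
  E ⇒ keep positive
Point 4:
  Latitude: 5° + 29/60 + 13.31/3600 = 5 + 0.483333 + 0.003697 = 5.4870306
  hemisphere S, so the sign is −
  Longitude: 0° + 58/60 + 27.1/3600 = 0 + 0.966667 + 0.007528 = 0.9741944
  E ⇒ keep positive
Point 5:
  Latitude: 32′ + 1.6″ = 32.02667′; 0 + 32.02667/60 = 0.5337778
  S → negative
  Longitude: 178° + 40/60 + 43.7/3600 = 178 + 0.666667 + 0.012139 = 178.6788056
  W → negative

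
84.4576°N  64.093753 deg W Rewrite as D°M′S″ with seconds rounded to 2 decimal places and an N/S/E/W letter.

84°27′27.36″ N, 64°05′37.51″ W

Latitude: 0.457600 × 60 = 27.45600′ → 27′, remainder × 60 = 27.3600″
Lon: 0.093753° → 5.62518′; 0.62518 × 60 = 37.5108″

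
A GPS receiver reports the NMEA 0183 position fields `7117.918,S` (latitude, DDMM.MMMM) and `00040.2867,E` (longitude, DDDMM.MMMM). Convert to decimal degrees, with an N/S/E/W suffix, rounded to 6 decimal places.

71.298633° S, 0.671445° E

Lat: split at 2 digits → 71° and 17.918′; 71 + 17.918/60 = 71.2986333
Longitude: split at 3 digits → 000° and 40.2867′; 0 + 40.2867/60 = 0.6714450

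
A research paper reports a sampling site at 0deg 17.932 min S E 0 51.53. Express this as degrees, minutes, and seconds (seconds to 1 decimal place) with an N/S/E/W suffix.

Lat: 17.93200′ → 17′ and 0.93200 × 60 = 55.920″
λ: 51.53000′ → 51′ and 0.53000 × 60 = 31.800″

0°17′55.9″ S, 0°51′31.8″ E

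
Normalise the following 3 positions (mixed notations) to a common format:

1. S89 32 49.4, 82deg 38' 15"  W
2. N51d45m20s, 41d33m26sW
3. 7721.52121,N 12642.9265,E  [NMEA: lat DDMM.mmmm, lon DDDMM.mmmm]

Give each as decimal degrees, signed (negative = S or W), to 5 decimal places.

1. -89.54706, -82.63750
2. 51.75556, -41.55722
3. 77.35869, 126.71544

Point 1:
  Lat: 89° + 32/60 + 49.4/3600 = 89 + 0.533333 + 0.013722 = 89.547056
  S ⇒ negate
  Lon: 38′ + 15″ = 38.25000′; 82 + 38.25000/60 = 82.637500
  W ⇒ negate
Point 2:
  φ: 51° + 45/60 + 20/3600 = 51 + 0.750000 + 0.005556 = 51.755556
  N ⇒ keep positive
  Lon: 41° + 33/60 + 26/3600 = 41 + 0.550000 + 0.007222 = 41.557222
  W → negative
Point 3:
  φ: degrees = first 2 digits = 77, minutes = 21.52121; 77 + 21.52121/60 = 77.358687
  N → positive
  λ: degrees = first 3 digits = 126, minutes = 42.9265; 126 + 42.9265/60 = 126.715442
  E → positive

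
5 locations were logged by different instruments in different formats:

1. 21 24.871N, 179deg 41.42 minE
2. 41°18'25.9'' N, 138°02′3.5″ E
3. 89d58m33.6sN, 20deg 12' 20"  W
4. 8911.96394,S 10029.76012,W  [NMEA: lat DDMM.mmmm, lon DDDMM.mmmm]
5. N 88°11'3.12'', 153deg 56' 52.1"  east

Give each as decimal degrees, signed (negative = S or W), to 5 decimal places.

1. 21.41452, 179.69033
2. 41.30719, 138.03431
3. 89.97600, -20.20556
4. -89.19940, -100.49600
5. 88.18420, 153.94781

Point 1:
  Lat: 24.871′ = 0.414517°; total 21.414517
  N → positive
  Lon: 41.42′ = 0.690333°; total 179.690333
  E ⇒ keep positive
Point 2:
  Lat: 41° + 18/60 + 25.9/3600 = 41 + 0.300000 + 0.007194 = 41.307194
  N ⇒ keep positive
  λ: 138° + 2/60 + 3.5/3600 = 138 + 0.033333 + 0.000972 = 138.034306
  E → positive
Point 3:
  Lat: 89 + 58/60 + 33.6/3600 = 89.976000
  N ⇒ keep positive
  Longitude: 20° + 12/60 + 20/3600 = 20 + 0.200000 + 0.005556 = 20.205556
  hemisphere W, so the sign is −
Point 4:
  φ: split at 2 digits → 89° and 11.96394′; 89 + 11.96394/60 = 89.199399
  S ⇒ negate
  Longitude: degrees = first 3 digits = 100, minutes = 29.76012; 100 + 29.76012/60 = 100.496002
  W → negative
Point 5:
  Lat: 88 + 11/60 + 3.12/3600 = 88.184200
  N ⇒ keep positive
  Lon: 153 + 56/60 + 52.1/3600 = 153.947806
  E → positive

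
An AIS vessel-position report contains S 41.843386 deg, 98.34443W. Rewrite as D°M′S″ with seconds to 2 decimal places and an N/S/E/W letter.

φ: 0.843386 × 60 = 50.60316′ → 50′, remainder × 60 = 36.1896″
λ: 0.344430° → 20.66580′; 0.66580 × 60 = 39.9480″

41°50′36.19″ S, 98°20′39.95″ W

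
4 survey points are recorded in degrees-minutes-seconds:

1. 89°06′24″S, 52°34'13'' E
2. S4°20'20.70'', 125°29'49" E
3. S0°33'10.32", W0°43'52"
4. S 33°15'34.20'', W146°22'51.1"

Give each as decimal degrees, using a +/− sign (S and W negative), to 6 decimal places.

Point 1:
  Latitude: 6′ + 24″ = 6.40000′; 89 + 6.40000/60 = 89.1066667
  hemisphere S, so the sign is −
  Longitude: 34′ + 13″ = 34.21667′; 52 + 34.21667/60 = 52.5702778
  E ⇒ keep positive
Point 2:
  φ: 20′ + 20.7″ = 20.34500′; 4 + 20.34500/60 = 4.3390833
  S → negative
  Lon: 29′ + 49″ = 29.81667′; 125 + 29.81667/60 = 125.4969444
  E → positive
Point 3:
  Latitude: 33′ + 10.32″ = 33.17200′; 0 + 33.17200/60 = 0.5528667
  S → negative
  Longitude: 0° + 43/60 + 52/3600 = 0 + 0.716667 + 0.014444 = 0.7311111
  hemisphere W, so the sign is −
Point 4:
  φ: 33 + 15/60 + 34.2/3600 = 33.2595000
  S ⇒ negate
  Lon: 146 + 22/60 + 51.1/3600 = 146.3808611
  hemisphere W, so the sign is −

1. -89.106667, 52.570278
2. -4.339083, 125.496944
3. -0.552867, -0.731111
4. -33.259500, -146.380861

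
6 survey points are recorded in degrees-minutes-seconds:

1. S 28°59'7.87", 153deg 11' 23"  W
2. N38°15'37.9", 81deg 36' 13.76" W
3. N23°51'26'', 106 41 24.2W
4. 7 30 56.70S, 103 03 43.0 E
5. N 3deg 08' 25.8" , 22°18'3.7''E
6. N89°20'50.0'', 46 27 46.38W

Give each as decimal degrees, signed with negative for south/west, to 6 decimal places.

1. -28.985519, -153.189722
2. 38.260528, -81.603822
3. 23.857222, -106.690056
4. -7.515750, 103.061944
5. 3.140500, 22.301028
6. 89.347222, -46.462883

Point 1:
  Latitude: 28° + 59/60 + 7.87/3600 = 28 + 0.983333 + 0.002186 = 28.9855194
  hemisphere S, so the sign is −
  λ: 11′ + 23″ = 11.38333′; 153 + 11.38333/60 = 153.1897222
  W ⇒ negate
Point 2:
  Lat: 38° + 15/60 + 37.9/3600 = 38 + 0.250000 + 0.010528 = 38.2605278
  N → positive
  Longitude: 36′ + 13.76″ = 36.22933′; 81 + 36.22933/60 = 81.6038222
  W ⇒ negate
Point 3:
  Latitude: 51′ + 26″ = 51.43333′; 23 + 51.43333/60 = 23.8572222
  N ⇒ keep positive
  λ: 106 + 41/60 + 24.2/3600 = 106.6900556
  W → negative
Point 4:
  Lat: 7° + 30/60 + 56.7/3600 = 7 + 0.500000 + 0.015750 = 7.5157500
  S ⇒ negate
  Longitude: 103 + 3/60 + 43/3600 = 103.0619444
  E → positive
Point 5:
  Lat: 3° + 8/60 + 25.8/3600 = 3 + 0.133333 + 0.007167 = 3.1405000
  N → positive
  Lon: 18′ + 3.7″ = 18.06167′; 22 + 18.06167/60 = 22.3010278
  E → positive
Point 6:
  Lat: 89° + 20/60 + 50/3600 = 89 + 0.333333 + 0.013889 = 89.3472222
  N → positive
  λ: 46° + 27/60 + 46.38/3600 = 46 + 0.450000 + 0.012883 = 46.4628833
  hemisphere W, so the sign is −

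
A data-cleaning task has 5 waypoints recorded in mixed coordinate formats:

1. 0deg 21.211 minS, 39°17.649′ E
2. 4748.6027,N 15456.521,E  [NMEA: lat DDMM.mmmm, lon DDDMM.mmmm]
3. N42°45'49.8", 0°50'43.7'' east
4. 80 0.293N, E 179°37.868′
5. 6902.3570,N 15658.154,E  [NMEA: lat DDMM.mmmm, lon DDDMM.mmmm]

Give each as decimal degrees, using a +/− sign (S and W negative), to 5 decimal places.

1. -0.35352, 39.29415
2. 47.81005, 154.94202
3. 42.76383, 0.84547
4. 80.00488, 179.63113
5. 69.03928, 156.96923

Point 1:
  Latitude: 0 + 21.211/60 = 0.353517
  S → negative
  λ: 17.649′ = 0.294150°; total 39.294150
  E → positive
Point 2:
  Lat: split at 2 digits → 47° and 48.6027′; 47 + 48.6027/60 = 47.810045
  N → positive
  Lon: degrees = first 3 digits = 154, minutes = 56.521; 154 + 56.521/60 = 154.942017
  E ⇒ keep positive
Point 3:
  Latitude: 45′ + 49.8″ = 45.83000′; 42 + 45.83000/60 = 42.763833
  N ⇒ keep positive
  Lon: 0 + 50/60 + 43.7/3600 = 0.845472
  E → positive
Point 4:
  φ: 0.293′ = 0.004883°; total 80.004883
  N ⇒ keep positive
  Lon: 37.868′ = 0.631133°; total 179.631133
  E ⇒ keep positive
Point 5:
  Lat: split at 2 digits → 69° and 2.357′; 69 + 2.357/60 = 69.039283
  N ⇒ keep positive
  λ: degrees = first 3 digits = 156, minutes = 58.154; 156 + 58.154/60 = 156.969233
  E → positive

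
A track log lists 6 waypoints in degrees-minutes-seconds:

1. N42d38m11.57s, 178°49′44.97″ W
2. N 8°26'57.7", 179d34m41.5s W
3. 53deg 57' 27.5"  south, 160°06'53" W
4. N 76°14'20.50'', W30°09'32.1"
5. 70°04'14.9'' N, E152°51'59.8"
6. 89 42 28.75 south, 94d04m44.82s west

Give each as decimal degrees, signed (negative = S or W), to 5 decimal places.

Point 1:
  Latitude: 42 + 38/60 + 11.57/3600 = 42.636547
  N → positive
  Lon: 178 + 49/60 + 44.97/3600 = 178.829158
  W → negative
Point 2:
  Latitude: 26′ + 57.7″ = 26.96167′; 8 + 26.96167/60 = 8.449361
  N ⇒ keep positive
  Lon: 34′ + 41.5″ = 34.69167′; 179 + 34.69167/60 = 179.578194
  W ⇒ negate
Point 3:
  Latitude: 53 + 57/60 + 27.5/3600 = 53.957639
  S → negative
  λ: 160 + 6/60 + 53/3600 = 160.114722
  W ⇒ negate
Point 4:
  Lat: 76 + 14/60 + 20.5/3600 = 76.239028
  N → positive
  Lon: 9′ + 32.1″ = 9.53500′; 30 + 9.53500/60 = 30.158917
  W → negative
Point 5:
  φ: 4′ + 14.9″ = 4.24833′; 70 + 4.24833/60 = 70.070806
  N → positive
  Longitude: 51′ + 59.8″ = 51.99667′; 152 + 51.99667/60 = 152.866611
  E → positive
Point 6:
  φ: 89° + 42/60 + 28.75/3600 = 89 + 0.700000 + 0.007986 = 89.707986
  hemisphere S, so the sign is −
  λ: 94° + 4/60 + 44.82/3600 = 94 + 0.066667 + 0.012450 = 94.079117
  W ⇒ negate

1. 42.63655, -178.82916
2. 8.44936, -179.57819
3. -53.95764, -160.11472
4. 76.23903, -30.15892
5. 70.07081, 152.86661
6. -89.70799, -94.07912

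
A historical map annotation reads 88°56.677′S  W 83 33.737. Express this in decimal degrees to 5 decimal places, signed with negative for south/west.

φ: 88 + 56.677/60 = 88.944617
S → negative
λ: 83 + 33.737/60 = 83.562283
hemisphere W, so the sign is −

-88.94462, -83.56228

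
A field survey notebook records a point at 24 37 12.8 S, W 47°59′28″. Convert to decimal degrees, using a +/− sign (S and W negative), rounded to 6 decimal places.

-24.620222, -47.991111

φ: 24° + 37/60 + 12.8/3600 = 24 + 0.616667 + 0.003556 = 24.6202222
S ⇒ negate
Lon: 47° + 59/60 + 28/3600 = 47 + 0.983333 + 0.007778 = 47.9911111
W → negative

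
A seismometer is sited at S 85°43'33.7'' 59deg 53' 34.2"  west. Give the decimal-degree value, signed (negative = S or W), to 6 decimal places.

-85.726028, -59.892833

Latitude: 85 + 43/60 + 33.7/3600 = 85.7260278
hemisphere S, so the sign is −
Lon: 59 + 53/60 + 34.2/3600 = 59.8928333
W → negative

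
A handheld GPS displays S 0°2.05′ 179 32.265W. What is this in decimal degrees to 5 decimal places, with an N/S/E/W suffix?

Lat: 2.05′ = 0.034167°; total 0.034167
λ: 32.265′ = 0.537750°; total 179.537750

0.03417° S, 179.53775° W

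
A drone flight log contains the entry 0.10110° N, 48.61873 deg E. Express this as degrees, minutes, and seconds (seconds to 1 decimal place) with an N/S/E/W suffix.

φ: 0.101100° → 6.06600′; 0.06600 × 60 = 3.960″
Lon: 0.618730 × 60 = 37.12380′ → 37′, remainder × 60 = 7.428″

0°06′4.0″ N, 48°37′7.4″ E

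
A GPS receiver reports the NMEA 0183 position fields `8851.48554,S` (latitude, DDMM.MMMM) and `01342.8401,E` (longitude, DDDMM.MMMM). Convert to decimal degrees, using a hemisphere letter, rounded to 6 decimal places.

88.858092° S, 13.714002° E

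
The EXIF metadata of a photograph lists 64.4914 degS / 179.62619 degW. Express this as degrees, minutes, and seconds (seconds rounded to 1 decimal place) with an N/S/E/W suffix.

Latitude: 0.491400° → 29.48400′; 0.48400 × 60 = 29.040″
λ: 0.626190 × 60 = 37.57140′ → 37′, remainder × 60 = 34.284″

64°29′29.0″ S, 179°37′34.3″ W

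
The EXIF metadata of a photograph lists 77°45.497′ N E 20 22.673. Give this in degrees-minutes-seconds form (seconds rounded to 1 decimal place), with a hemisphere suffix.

77°45′29.8″ N, 20°22′40.4″ E

Latitude: 45.49700′ → 45′ and 0.49700 × 60 = 29.820″
λ: fractional minutes 0.67300 × 60 = 40.380″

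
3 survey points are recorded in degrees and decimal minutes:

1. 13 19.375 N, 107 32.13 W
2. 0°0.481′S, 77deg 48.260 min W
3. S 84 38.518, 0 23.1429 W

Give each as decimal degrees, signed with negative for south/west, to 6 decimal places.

1. 13.322917, -107.535500
2. -0.008017, -77.804333
3. -84.641967, -0.385715

Point 1:
  Latitude: 19.375′ = 0.322917°; total 13.3229167
  N ⇒ keep positive
  Longitude: 107 + 32.13/60 = 107.5355000
  W ⇒ negate
Point 2:
  Lat: 0.481′ = 0.008017°; total 0.0080167
  S → negative
  λ: 77 + 48.26/60 = 77.8043333
  W ⇒ negate
Point 3:
  Latitude: 38.518′ = 0.641967°; total 84.6419667
  S → negative
  Lon: 0 + 23.1429/60 = 0.3857150
  W ⇒ negate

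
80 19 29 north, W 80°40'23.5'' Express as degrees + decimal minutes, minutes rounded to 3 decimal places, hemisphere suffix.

80° 19.483′ N, 80° 40.392′ W

Latitude: 19 + 29/60 = 19.48333′
Longitude: 40 + 23.5/60 = 40.39167′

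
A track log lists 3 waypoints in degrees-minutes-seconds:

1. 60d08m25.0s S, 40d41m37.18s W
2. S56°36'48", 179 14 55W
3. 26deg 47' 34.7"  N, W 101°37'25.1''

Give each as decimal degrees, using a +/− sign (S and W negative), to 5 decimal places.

Point 1:
  φ: 60° + 8/60 + 25/3600 = 60 + 0.133333 + 0.006944 = 60.140278
  S ⇒ negate
  λ: 40° + 41/60 + 37.18/3600 = 40 + 0.683333 + 0.010328 = 40.693661
  hemisphere W, so the sign is −
Point 2:
  Lat: 36′ + 48″ = 36.80000′; 56 + 36.80000/60 = 56.613333
  hemisphere S, so the sign is −
  λ: 14′ + 55″ = 14.91667′; 179 + 14.91667/60 = 179.248611
  hemisphere W, so the sign is −
Point 3:
  Latitude: 26 + 47/60 + 34.7/3600 = 26.792972
  N ⇒ keep positive
  λ: 101 + 37/60 + 25.1/3600 = 101.623639
  W ⇒ negate

1. -60.14028, -40.69366
2. -56.61333, -179.24861
3. 26.79297, -101.62364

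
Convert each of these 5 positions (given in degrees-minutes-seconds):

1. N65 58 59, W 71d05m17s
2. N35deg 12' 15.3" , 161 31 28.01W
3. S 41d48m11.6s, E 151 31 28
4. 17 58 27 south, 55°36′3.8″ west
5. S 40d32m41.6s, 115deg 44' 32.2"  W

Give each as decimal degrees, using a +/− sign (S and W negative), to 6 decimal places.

Point 1:
  φ: 65° + 58/60 + 59/3600 = 65 + 0.966667 + 0.016389 = 65.9830556
  N → positive
  Lon: 5′ + 17″ = 5.28333′; 71 + 5.28333/60 = 71.0880556
  W ⇒ negate
Point 2:
  Latitude: 35° + 12/60 + 15.3/3600 = 35 + 0.200000 + 0.004250 = 35.2042500
  N → positive
  λ: 161° + 31/60 + 28.01/3600 = 161 + 0.516667 + 0.007781 = 161.5244472
  W → negative
Point 3:
  Lat: 48′ + 11.6″ = 48.19333′; 41 + 48.19333/60 = 41.8032222
  hemisphere S, so the sign is −
  Lon: 151° + 31/60 + 28/3600 = 151 + 0.516667 + 0.007778 = 151.5244444
  E ⇒ keep positive
Point 4:
  φ: 17° + 58/60 + 27/3600 = 17 + 0.966667 + 0.007500 = 17.9741667
  S → negative
  Lon: 36′ + 3.8″ = 36.06333′; 55 + 36.06333/60 = 55.6010556
  W ⇒ negate
Point 5:
  Latitude: 40 + 32/60 + 41.6/3600 = 40.5448889
  S → negative
  Lon: 115° + 44/60 + 32.2/3600 = 115 + 0.733333 + 0.008944 = 115.7422778
  W ⇒ negate

1. 65.983056, -71.088056
2. 35.204250, -161.524447
3. -41.803222, 151.524444
4. -17.974167, -55.601056
5. -40.544889, -115.742278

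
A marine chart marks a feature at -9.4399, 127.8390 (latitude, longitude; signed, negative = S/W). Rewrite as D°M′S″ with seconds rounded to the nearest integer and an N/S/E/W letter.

Latitude is negative → S; |value| = 9.439900
Lat: whole degrees 9; 26.39400′ → 26′ and 23.64″
Longitude: whole degrees 127; 50.34000′ → 50′ and 20.40″

9°26′24″ S, 127°50′20″ E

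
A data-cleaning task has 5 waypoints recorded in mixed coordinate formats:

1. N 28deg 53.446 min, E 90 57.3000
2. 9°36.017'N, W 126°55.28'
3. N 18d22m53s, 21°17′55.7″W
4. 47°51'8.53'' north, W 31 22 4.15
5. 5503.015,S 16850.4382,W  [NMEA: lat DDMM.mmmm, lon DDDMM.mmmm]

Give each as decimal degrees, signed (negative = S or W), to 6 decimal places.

Point 1:
  Lat: 53.446′ = 0.890767°; total 28.8907667
  N ⇒ keep positive
  Longitude: 57.3′ = 0.955000°; total 90.9550000
  E → positive
Point 2:
  Latitude: 36.017′ = 0.600283°; total 9.6002833
  N → positive
  Lon: 126 + 55.28/60 = 126.9213333
  W ⇒ negate
Point 3:
  Lat: 22′ + 53″ = 22.88333′; 18 + 22.88333/60 = 18.3813889
  N ⇒ keep positive
  Lon: 17′ + 55.7″ = 17.92833′; 21 + 17.92833/60 = 21.2988056
  hemisphere W, so the sign is −
Point 4:
  Latitude: 47° + 51/60 + 8.53/3600 = 47 + 0.850000 + 0.002369 = 47.8523694
  N ⇒ keep positive
  λ: 31° + 22/60 + 4.15/3600 = 31 + 0.366667 + 0.001153 = 31.3678194
  W ⇒ negate
Point 5:
  φ: degrees = first 2 digits = 55, minutes = 3.015; 55 + 3.015/60 = 55.0502500
  S ⇒ negate
  Longitude: degrees = first 3 digits = 168, minutes = 50.4382; 168 + 50.4382/60 = 168.8406367
  hemisphere W, so the sign is −

1. 28.890767, 90.955000
2. 9.600283, -126.921333
3. 18.381389, -21.298806
4. 47.852369, -31.367819
5. -55.050250, -168.840637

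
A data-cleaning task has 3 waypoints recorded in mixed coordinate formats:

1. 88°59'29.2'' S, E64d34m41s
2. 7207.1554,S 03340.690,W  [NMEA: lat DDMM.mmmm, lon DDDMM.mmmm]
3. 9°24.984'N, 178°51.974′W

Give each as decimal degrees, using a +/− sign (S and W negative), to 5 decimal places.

1. -88.99144, 64.57806
2. -72.11926, -33.67817
3. 9.41640, -178.86623

Point 1:
  Latitude: 88 + 59/60 + 29.2/3600 = 88.991444
  S ⇒ negate
  Lon: 64° + 34/60 + 41/3600 = 64 + 0.566667 + 0.011389 = 64.578056
  E → positive
Point 2:
  Latitude: degrees = first 2 digits = 72, minutes = 7.1554; 72 + 7.1554/60 = 72.119257
  S → negative
  Longitude: split at 3 digits → 033° and 40.69′; 33 + 40.69/60 = 33.678167
  W ⇒ negate
Point 3:
  φ: 24.984′ = 0.416400°; total 9.416400
  N → positive
  Lon: 178 + 51.974/60 = 178.866233
  hemisphere W, so the sign is −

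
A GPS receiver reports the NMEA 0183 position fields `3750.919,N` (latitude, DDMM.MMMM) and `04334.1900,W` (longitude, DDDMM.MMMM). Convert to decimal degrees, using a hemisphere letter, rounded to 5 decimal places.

37.84865° N, 43.56983° W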